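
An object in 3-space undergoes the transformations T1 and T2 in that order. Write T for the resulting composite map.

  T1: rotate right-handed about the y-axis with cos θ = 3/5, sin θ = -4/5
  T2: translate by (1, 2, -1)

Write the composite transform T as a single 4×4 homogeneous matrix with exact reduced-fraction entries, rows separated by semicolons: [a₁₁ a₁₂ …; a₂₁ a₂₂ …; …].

T = [3/5 0 -4/5 1; 0 1 0 2; 4/5 0 3/5 -1; 0 0 0 1]

T1 = [3/5 0 -4/5 0; 0 1 0 0; 4/5 0 3/5 0; 0 0 0 1]
T2·T1 = [3/5 0 -4/5 1; 0 1 0 2; 4/5 0 3/5 -1; 0 0 0 1]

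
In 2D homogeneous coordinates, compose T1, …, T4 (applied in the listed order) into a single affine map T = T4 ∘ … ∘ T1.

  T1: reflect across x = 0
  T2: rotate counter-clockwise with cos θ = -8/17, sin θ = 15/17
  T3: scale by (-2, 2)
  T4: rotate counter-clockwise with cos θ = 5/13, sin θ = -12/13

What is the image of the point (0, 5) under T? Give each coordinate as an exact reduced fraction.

T(p) = (-210/221, -2200/221)

T1 reflect across x = 0: (0, 5) → (0, 5)
T2 rotate counter-clockwise with cos θ = -8/17, sin θ = 15/17: (0, 5) → (-75/17, -40/17)
T3 scale by (-2, 2): (-75/17, -40/17) → (150/17, -80/17)
T4 rotate counter-clockwise with cos θ = 5/13, sin θ = -12/13: (150/17, -80/17) → (-210/221, -2200/221)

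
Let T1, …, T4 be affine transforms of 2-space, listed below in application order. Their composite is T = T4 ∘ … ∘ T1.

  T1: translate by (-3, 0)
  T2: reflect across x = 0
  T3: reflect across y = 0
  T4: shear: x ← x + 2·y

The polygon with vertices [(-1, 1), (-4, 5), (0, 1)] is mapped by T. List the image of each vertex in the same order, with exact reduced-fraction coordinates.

T1 translate by (-3, 0): (-1, 1) → (-4, 1); (-4, 5) → (-7, 5); (0, 1) → (-3, 1)
T2 reflect across x = 0: (-4, 1) → (4, 1); (-7, 5) → (7, 5); (-3, 1) → (3, 1)
T3 reflect across y = 0: (4, 1) → (4, -1); (7, 5) → (7, -5); (3, 1) → (3, -1)
T4 shear: x ← x + 2·y: (4, -1) → (2, -1); (7, -5) → (-3, -5); (3, -1) → (1, -1)

image vertices: (2, -1), (-3, -5), (1, -1)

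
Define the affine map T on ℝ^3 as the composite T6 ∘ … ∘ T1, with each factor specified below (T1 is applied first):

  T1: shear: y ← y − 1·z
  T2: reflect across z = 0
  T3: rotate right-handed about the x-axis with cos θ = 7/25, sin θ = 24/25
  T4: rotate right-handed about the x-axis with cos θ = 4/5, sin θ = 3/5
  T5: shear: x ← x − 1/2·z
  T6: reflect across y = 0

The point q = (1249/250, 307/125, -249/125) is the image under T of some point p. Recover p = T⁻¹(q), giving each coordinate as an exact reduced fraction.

T1 = [1 0 0 0; 0 1 -1 0; 0 0 1 0; 0 0 0 1]
T2·T1 = [1 0 0 0; 0 1 -1 0; 0 0 -1 0; 0 0 0 1]
T3·…·T1 = [1 0 0 0; 0 7/25 17/25 0; 0 24/25 -31/25 0; 0 0 0 1]
T4·…·T1 = [1 0 0 0; 0 -44/125 161/125 0; 0 117/125 -73/125 0; 0 0 0 1]
T5·…·T1 = [1 -117/250 73/250 0; 0 -44/125 161/125 0; 0 117/125 -73/125 0; 0 0 0 1]
T6·…·T1 = [1 -117/250 73/250 0; 0 44/125 -161/125 0; 0 117/125 -73/125 0; 0 0 0 1]
det M = 1; M⁻¹ = [1 0 1/2 0; 0 -73/125 161/125 0; 0 -117/125 44/125 0; 0 0 0 1]
M⁻¹ · (1249/250, 307/125, -249/125)ᵀ = (4, -4, -3)ᵀ

p = (4, -4, -3)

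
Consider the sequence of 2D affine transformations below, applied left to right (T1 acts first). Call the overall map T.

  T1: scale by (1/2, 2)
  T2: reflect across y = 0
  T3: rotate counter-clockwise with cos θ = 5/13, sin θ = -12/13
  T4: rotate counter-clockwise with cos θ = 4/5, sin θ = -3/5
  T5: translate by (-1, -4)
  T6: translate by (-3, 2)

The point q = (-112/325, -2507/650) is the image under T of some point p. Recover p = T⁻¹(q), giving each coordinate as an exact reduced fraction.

p = (9/5, -2)

T1 = [1/2 0 0; 0 2 0; 0 0 1]
T2·T1 = [1/2 0 0; 0 -2 0; 0 0 1]
T3·…·T1 = [5/26 -24/13 0; -6/13 -10/13 0; 0 0 1]
T4·…·T1 = [-8/65 -126/65 0; -63/130 32/65 0; 0 0 1]
T5·…·T1 = [-8/65 -126/65 -1; -63/130 32/65 -4; 0 0 1]
T6·…·T1 = [-8/65 -126/65 -4; -63/130 32/65 -2; 0 0 1]
det M = -1; M⁻¹ = [-32/65 -126/65 -76/13; -63/130 8/65 -22/13; 0 0 1]
M⁻¹ · (-112/325, -2507/650)ᵀ = (9/5, -2)ᵀ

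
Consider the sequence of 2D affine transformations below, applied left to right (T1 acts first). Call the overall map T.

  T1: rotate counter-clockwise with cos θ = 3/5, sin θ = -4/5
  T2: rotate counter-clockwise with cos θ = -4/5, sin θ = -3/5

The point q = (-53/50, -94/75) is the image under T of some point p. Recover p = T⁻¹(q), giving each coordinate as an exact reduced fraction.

T1 = [3/5 4/5 0; -4/5 3/5 0; 0 0 1]
T2·T1 = [-24/25 -7/25 0; 7/25 -24/25 0; 0 0 1]
det M = 1; M⁻¹ = [-24/25 7/25 0; -7/25 -24/25 0; 0 0 1]
M⁻¹ · (-53/50, -94/75)ᵀ = (2/3, 3/2)ᵀ

p = (2/3, 3/2)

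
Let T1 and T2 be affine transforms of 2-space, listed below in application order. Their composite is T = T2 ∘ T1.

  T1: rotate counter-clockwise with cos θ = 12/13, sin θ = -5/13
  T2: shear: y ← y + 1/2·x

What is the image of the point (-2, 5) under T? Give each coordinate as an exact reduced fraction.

T1 rotate counter-clockwise with cos θ = 12/13, sin θ = -5/13: (-2, 5) → (1/13, 70/13)
T2 shear: y ← y + 1/2·x: (1/13, 70/13) → (1/13, 141/26)

T(p) = (1/13, 141/26)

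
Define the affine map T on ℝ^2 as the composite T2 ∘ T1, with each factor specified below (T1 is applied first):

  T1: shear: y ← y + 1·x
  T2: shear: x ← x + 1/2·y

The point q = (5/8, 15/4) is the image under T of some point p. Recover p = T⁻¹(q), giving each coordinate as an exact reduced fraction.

p = (-5/4, 5)

T1 = [1 0 0; 1 1 0; 0 0 1]
T2·T1 = [3/2 1/2 0; 1 1 0; 0 0 1]
det M = 1; M⁻¹ = [1 -1/2 0; -1 3/2 0; 0 0 1]
M⁻¹ · (5/8, 15/4)ᵀ = (-5/4, 5)ᵀ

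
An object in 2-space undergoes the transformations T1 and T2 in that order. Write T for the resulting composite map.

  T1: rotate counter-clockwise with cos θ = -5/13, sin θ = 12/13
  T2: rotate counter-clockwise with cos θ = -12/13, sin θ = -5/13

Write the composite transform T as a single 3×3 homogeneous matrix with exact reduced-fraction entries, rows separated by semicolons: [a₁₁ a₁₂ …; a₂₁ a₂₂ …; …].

T = [120/169 119/169 0; -119/169 120/169 0; 0 0 1]

T1 = [-5/13 -12/13 0; 12/13 -5/13 0; 0 0 1]
T2·T1 = [120/169 119/169 0; -119/169 120/169 0; 0 0 1]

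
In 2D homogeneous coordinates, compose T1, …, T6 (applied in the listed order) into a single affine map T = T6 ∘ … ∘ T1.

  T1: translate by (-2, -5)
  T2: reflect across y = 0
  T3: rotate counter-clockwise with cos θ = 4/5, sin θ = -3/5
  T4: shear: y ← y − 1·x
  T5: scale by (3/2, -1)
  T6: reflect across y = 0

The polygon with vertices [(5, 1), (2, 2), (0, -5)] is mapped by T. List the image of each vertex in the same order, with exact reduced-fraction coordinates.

T1 translate by (-2, -5): (5, 1) → (3, -4); (2, 2) → (0, -3); (0, -5) → (-2, -10)
T2 reflect across y = 0: (3, -4) → (3, 4); (0, -3) → (0, 3); (-2, -10) → (-2, 10)
T3 rotate counter-clockwise with cos θ = 4/5, sin θ = -3/5: (3, 4) → (24/5, 7/5); (0, 3) → (9/5, 12/5); (-2, 10) → (22/5, 46/5)
T4 shear: y ← y − 1·x: (24/5, 7/5) → (24/5, -17/5); (9/5, 12/5) → (9/5, 3/5); (22/5, 46/5) → (22/5, 24/5)
T5 scale by (3/2, -1): (24/5, -17/5) → (36/5, 17/5); (9/5, 3/5) → (27/10, -3/5); (22/5, 24/5) → (33/5, -24/5)
T6 reflect across y = 0: (36/5, 17/5) → (36/5, -17/5); (27/10, -3/5) → (27/10, 3/5); (33/5, -24/5) → (33/5, 24/5)

image vertices: (36/5, -17/5), (27/10, 3/5), (33/5, 24/5)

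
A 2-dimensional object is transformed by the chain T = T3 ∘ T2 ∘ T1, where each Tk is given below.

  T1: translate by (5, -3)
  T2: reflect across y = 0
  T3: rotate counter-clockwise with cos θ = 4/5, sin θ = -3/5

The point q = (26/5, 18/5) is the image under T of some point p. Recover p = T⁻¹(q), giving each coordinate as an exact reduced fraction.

T1 = [1 0 5; 0 1 -3; 0 0 1]
T2·T1 = [1 0 5; 0 -1 3; 0 0 1]
T3·…·T1 = [4/5 -3/5 29/5; -3/5 -4/5 -3/5; 0 0 1]
det M = -1; M⁻¹ = [4/5 -3/5 -5; -3/5 -4/5 3; 0 0 1]
M⁻¹ · (26/5, 18/5)ᵀ = (-3, -3)ᵀ

p = (-3, -3)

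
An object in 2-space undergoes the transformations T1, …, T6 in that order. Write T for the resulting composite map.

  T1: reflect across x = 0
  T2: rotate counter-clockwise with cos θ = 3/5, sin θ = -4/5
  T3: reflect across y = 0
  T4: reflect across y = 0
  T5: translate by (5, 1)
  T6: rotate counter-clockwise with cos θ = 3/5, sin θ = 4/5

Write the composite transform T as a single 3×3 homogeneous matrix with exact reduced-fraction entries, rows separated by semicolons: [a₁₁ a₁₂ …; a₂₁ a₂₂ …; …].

T1 = [-1 0 0; 0 1 0; 0 0 1]
T2·T1 = [-3/5 4/5 0; 4/5 3/5 0; 0 0 1]
T3·…·T1 = [-3/5 4/5 0; -4/5 -3/5 0; 0 0 1]
T4·…·T1 = [-3/5 4/5 0; 4/5 3/5 0; 0 0 1]
T5·…·T1 = [-3/5 4/5 5; 4/5 3/5 1; 0 0 1]
T6·…·T1 = [-1 0 11/5; 0 1 23/5; 0 0 1]

T = [-1 0 11/5; 0 1 23/5; 0 0 1]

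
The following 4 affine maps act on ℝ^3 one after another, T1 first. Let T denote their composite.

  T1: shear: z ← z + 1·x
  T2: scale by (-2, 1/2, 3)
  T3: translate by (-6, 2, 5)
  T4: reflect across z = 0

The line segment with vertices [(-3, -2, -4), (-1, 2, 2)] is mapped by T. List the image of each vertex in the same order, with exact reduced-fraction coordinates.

image vertices: (0, 1, 16), (-4, 3, -8)

T1 shear: z ← z + 1·x: (-3, -2, -4) → (-3, -2, -7); (-1, 2, 2) → (-1, 2, 1)
T2 scale by (-2, 1/2, 3): (-3, -2, -7) → (6, -1, -21); (-1, 2, 1) → (2, 1, 3)
T3 translate by (-6, 2, 5): (6, -1, -21) → (0, 1, -16); (2, 1, 3) → (-4, 3, 8)
T4 reflect across z = 0: (0, 1, -16) → (0, 1, 16); (-4, 3, 8) → (-4, 3, -8)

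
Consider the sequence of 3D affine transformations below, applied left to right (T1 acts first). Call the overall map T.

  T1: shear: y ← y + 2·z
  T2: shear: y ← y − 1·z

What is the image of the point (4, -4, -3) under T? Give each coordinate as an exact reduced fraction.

T(p) = (4, -7, -3)

T1 shear: y ← y + 2·z: (4, -4, -3) → (4, -10, -3)
T2 shear: y ← y − 1·z: (4, -10, -3) → (4, -7, -3)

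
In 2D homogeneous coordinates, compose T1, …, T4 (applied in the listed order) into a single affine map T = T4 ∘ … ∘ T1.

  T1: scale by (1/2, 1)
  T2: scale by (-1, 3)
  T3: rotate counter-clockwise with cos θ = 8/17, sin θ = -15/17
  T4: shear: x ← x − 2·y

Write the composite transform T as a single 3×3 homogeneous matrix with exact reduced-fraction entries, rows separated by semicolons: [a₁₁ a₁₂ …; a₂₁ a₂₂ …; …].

T = [-19/17 -3/17 0; 15/34 24/17 0; 0 0 1]

T1 = [1/2 0 0; 0 1 0; 0 0 1]
T2·T1 = [-1/2 0 0; 0 3 0; 0 0 1]
T3·…·T1 = [-4/17 45/17 0; 15/34 24/17 0; 0 0 1]
T4·…·T1 = [-19/17 -3/17 0; 15/34 24/17 0; 0 0 1]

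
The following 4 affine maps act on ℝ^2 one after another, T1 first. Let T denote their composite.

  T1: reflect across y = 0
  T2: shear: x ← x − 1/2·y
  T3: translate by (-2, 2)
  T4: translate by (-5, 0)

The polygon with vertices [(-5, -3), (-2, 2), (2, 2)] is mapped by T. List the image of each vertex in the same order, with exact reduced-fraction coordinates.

T1 reflect across y = 0: (-5, -3) → (-5, 3); (-2, 2) → (-2, -2); (2, 2) → (2, -2)
T2 shear: x ← x − 1/2·y: (-5, 3) → (-13/2, 3); (-2, -2) → (-1, -2); (2, -2) → (3, -2)
T3 translate by (-2, 2): (-13/2, 3) → (-17/2, 5); (-1, -2) → (-3, 0); (3, -2) → (1, 0)
T4 translate by (-5, 0): (-17/2, 5) → (-27/2, 5); (-3, 0) → (-8, 0); (1, 0) → (-4, 0)

image vertices: (-27/2, 5), (-8, 0), (-4, 0)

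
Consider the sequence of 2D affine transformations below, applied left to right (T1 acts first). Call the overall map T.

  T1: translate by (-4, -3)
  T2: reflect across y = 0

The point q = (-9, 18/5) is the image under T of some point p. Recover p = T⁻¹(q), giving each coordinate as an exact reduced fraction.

p = (-5, -3/5)

T1 = [1 0 -4; 0 1 -3; 0 0 1]
T2·T1 = [1 0 -4; 0 -1 3; 0 0 1]
det M = -1; M⁻¹ = [1 0 4; 0 -1 3; 0 0 1]
M⁻¹ · (-9, 18/5)ᵀ = (-5, -3/5)ᵀ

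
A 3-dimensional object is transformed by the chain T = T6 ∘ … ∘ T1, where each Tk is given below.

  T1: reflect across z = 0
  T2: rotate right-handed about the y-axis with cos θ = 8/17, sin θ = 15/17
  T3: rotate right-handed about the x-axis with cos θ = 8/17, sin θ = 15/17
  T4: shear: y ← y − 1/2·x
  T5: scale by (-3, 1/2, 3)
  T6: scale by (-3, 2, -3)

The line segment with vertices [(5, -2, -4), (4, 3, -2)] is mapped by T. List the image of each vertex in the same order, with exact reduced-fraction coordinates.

image vertices: (900/17, -477/289, 7686/289), (558/17, 541/289, -3717/289)

T1 reflect across z = 0: (5, -2, -4) → (5, -2, 4); (4, 3, -2) → (4, 3, 2)
T2 rotate right-handed about the y-axis with cos θ = 8/17, sin θ = 15/17: (5, -2, 4) → (100/17, -2, -43/17); (4, 3, 2) → (62/17, 3, -44/17)
T3 rotate right-handed about the x-axis with cos θ = 8/17, sin θ = 15/17: (100/17, -2, -43/17) → (100/17, 373/289, -854/289); (62/17, 3, -44/17) → (62/17, 1068/289, 413/289)
T4 shear: y ← y − 1/2·x: (100/17, 373/289, -854/289) → (100/17, -477/289, -854/289); (62/17, 1068/289, 413/289) → (62/17, 541/289, 413/289)
T5 scale by (-3, 1/2, 3): (100/17, -477/289, -854/289) → (-300/17, -477/578, -2562/289); (62/17, 541/289, 413/289) → (-186/17, 541/578, 1239/289)
T6 scale by (-3, 2, -3): (-300/17, -477/578, -2562/289) → (900/17, -477/289, 7686/289); (-186/17, 541/578, 1239/289) → (558/17, 541/289, -3717/289)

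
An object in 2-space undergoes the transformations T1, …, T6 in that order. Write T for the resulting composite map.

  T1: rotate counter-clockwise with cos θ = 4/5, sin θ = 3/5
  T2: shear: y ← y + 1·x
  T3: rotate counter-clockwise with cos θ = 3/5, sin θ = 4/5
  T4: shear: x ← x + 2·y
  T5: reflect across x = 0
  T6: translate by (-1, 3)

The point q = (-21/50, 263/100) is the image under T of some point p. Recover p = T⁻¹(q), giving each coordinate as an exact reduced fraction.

T1 = [4/5 -3/5 0; 3/5 4/5 0; 0 0 1]
T2·T1 = [4/5 -3/5 0; 7/5 1/5 0; 0 0 1]
T3·…·T1 = [-16/25 -13/25 0; 37/25 -9/25 0; 0 0 1]
T4·…·T1 = [58/25 -31/25 0; 37/25 -9/25 0; 0 0 1]
T5·…·T1 = [-58/25 31/25 0; 37/25 -9/25 0; 0 0 1]
T6·…·T1 = [-58/25 31/25 -1; 37/25 -9/25 3; 0 0 1]
det M = -1; M⁻¹ = [9/25 31/25 -84/25; 37/25 58/25 -137/25; 0 0 1]
M⁻¹ · (-21/50, 263/100)ᵀ = (-1/4, 0)ᵀ

p = (-1/4, 0)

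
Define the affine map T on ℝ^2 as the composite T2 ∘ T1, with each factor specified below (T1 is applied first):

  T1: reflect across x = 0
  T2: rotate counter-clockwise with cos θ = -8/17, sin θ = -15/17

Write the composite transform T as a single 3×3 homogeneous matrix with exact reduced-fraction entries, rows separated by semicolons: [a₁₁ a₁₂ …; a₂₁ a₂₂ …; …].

T = [8/17 15/17 0; 15/17 -8/17 0; 0 0 1]

T1 = [-1 0 0; 0 1 0; 0 0 1]
T2·T1 = [8/17 15/17 0; 15/17 -8/17 0; 0 0 1]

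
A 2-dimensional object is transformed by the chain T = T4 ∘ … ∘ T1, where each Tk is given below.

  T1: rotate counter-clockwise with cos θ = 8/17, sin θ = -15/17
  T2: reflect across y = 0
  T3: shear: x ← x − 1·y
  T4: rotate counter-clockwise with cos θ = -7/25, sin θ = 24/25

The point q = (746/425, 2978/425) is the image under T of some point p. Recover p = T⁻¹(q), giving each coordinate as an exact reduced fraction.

p = (-2, 4)

T1 = [8/17 15/17 0; -15/17 8/17 0; 0 0 1]
T2·T1 = [8/17 15/17 0; 15/17 -8/17 0; 0 0 1]
T3·…·T1 = [-7/17 23/17 0; 15/17 -8/17 0; 0 0 1]
T4·…·T1 = [-311/425 31/425 0; -273/425 608/425 0; 0 0 1]
det M = -1; M⁻¹ = [-608/425 31/425 0; -273/425 311/425 0; 0 0 1]
M⁻¹ · (746/425, 2978/425)ᵀ = (-2, 4)ᵀ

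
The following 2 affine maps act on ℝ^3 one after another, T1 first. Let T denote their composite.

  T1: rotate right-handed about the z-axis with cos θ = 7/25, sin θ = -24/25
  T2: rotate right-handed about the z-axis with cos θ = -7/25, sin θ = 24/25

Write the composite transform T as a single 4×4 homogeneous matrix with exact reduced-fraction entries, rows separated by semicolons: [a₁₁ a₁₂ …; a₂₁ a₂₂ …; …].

T = [527/625 -336/625 0 0; 336/625 527/625 0 0; 0 0 1 0; 0 0 0 1]

T1 = [7/25 24/25 0 0; -24/25 7/25 0 0; 0 0 1 0; 0 0 0 1]
T2·T1 = [527/625 -336/625 0 0; 336/625 527/625 0 0; 0 0 1 0; 0 0 0 1]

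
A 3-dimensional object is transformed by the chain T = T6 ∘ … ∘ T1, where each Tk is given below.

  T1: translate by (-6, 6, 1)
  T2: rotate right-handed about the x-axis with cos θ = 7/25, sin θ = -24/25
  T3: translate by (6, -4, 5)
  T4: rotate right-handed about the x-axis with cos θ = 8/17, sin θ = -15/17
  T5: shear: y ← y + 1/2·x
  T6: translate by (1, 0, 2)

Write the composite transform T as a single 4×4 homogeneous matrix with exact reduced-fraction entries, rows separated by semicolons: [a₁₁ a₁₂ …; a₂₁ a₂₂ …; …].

T1 = [1 0 0 -6; 0 1 0 6; 0 0 1 1; 0 0 0 1]
T2·T1 = [1 0 0 -6; 0 7/25 24/25 66/25; 0 -24/25 7/25 -137/25; 0 0 0 1]
T3·…·T1 = [1 0 0 0; 0 7/25 24/25 -34/25; 0 -24/25 7/25 -12/25; 0 0 0 1]
T4·…·T1 = [1 0 0 0; 0 -304/425 297/425 -452/425; 0 -297/425 -304/425 414/425; 0 0 0 1]
T5·…·T1 = [1 0 0 0; 1/2 -304/425 297/425 -452/425; 0 -297/425 -304/425 414/425; 0 0 0 1]
T6·…·T1 = [1 0 0 1; 1/2 -304/425 297/425 -452/425; 0 -297/425 -304/425 1264/425; 0 0 0 1]

T = [1 0 0 1; 1/2 -304/425 297/425 -452/425; 0 -297/425 -304/425 1264/425; 0 0 0 1]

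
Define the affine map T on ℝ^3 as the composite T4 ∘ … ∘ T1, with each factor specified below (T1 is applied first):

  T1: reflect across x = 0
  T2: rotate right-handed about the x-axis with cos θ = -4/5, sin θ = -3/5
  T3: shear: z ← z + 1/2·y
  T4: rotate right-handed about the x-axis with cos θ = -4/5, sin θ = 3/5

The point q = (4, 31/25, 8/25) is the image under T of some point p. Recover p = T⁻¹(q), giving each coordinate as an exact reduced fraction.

T1 = [-1 0 0 0; 0 1 0 0; 0 0 1 0; 0 0 0 1]
T2·T1 = [-1 0 0 0; 0 -4/5 3/5 0; 0 -3/5 -4/5 0; 0 0 0 1]
T3·…·T1 = [-1 0 0 0; 0 -4/5 3/5 0; 0 -1 -1/2 0; 0 0 0 1]
T4·…·T1 = [-1 0 0 0; 0 31/25 -9/50 0; 0 8/25 19/25 0; 0 0 0 1]
det M = -1; M⁻¹ = [-1 0 0 0; 0 19/25 9/50 0; 0 -8/25 31/25 0; 0 0 0 1]
M⁻¹ · (4, 31/25, 8/25)ᵀ = (-4, 1, 0)ᵀ

p = (-4, 1, 0)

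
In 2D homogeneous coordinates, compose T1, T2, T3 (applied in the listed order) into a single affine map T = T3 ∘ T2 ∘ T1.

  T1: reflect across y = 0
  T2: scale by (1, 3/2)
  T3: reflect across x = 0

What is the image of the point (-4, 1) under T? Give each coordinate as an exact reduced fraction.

T1 reflect across y = 0: (-4, 1) → (-4, -1)
T2 scale by (1, 3/2): (-4, -1) → (-4, -3/2)
T3 reflect across x = 0: (-4, -3/2) → (4, -3/2)

T(p) = (4, -3/2)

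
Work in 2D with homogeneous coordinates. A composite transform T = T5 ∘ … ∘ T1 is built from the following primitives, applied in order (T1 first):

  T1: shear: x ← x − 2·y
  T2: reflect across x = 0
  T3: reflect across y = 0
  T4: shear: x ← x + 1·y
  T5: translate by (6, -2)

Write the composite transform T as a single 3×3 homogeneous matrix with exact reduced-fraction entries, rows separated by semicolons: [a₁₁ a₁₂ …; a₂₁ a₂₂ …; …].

T = [-1 1 6; 0 -1 -2; 0 0 1]

T1 = [1 -2 0; 0 1 0; 0 0 1]
T2·T1 = [-1 2 0; 0 1 0; 0 0 1]
T3·…·T1 = [-1 2 0; 0 -1 0; 0 0 1]
T4·…·T1 = [-1 1 0; 0 -1 0; 0 0 1]
T5·…·T1 = [-1 1 6; 0 -1 -2; 0 0 1]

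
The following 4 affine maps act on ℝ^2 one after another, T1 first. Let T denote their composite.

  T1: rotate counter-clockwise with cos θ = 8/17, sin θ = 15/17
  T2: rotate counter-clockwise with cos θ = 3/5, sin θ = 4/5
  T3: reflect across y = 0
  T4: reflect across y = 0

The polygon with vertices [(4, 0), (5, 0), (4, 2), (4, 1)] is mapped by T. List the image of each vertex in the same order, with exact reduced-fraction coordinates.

T1 rotate counter-clockwise with cos θ = 8/17, sin θ = 15/17: (4, 0) → (32/17, 60/17); (5, 0) → (40/17, 75/17); (4, 2) → (2/17, 76/17); (4, 1) → (1, 4)
T2 rotate counter-clockwise with cos θ = 3/5, sin θ = 4/5: (32/17, 60/17) → (-144/85, 308/85); (40/17, 75/17) → (-36/17, 77/17); (2/17, 76/17) → (-298/85, 236/85); (1, 4) → (-13/5, 16/5)
T3 reflect across y = 0: (-144/85, 308/85) → (-144/85, -308/85); (-36/17, 77/17) → (-36/17, -77/17); (-298/85, 236/85) → (-298/85, -236/85); (-13/5, 16/5) → (-13/5, -16/5)
T4 reflect across y = 0: (-144/85, -308/85) → (-144/85, 308/85); (-36/17, -77/17) → (-36/17, 77/17); (-298/85, -236/85) → (-298/85, 236/85); (-13/5, -16/5) → (-13/5, 16/5)

image vertices: (-144/85, 308/85), (-36/17, 77/17), (-298/85, 236/85), (-13/5, 16/5)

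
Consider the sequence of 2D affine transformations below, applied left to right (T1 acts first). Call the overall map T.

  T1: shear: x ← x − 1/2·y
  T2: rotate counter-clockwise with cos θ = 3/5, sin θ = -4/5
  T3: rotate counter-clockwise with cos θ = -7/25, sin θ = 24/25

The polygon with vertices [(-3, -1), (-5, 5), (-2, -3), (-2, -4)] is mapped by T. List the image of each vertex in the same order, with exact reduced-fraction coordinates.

image vertices: (-7/10, -13/5), (-17/2, -3), (21/10, -11/5), (16/5, -12/5)

T1 shear: x ← x − 1/2·y: (-3, -1) → (-5/2, -1); (-5, 5) → (-15/2, 5); (-2, -3) → (-1/2, -3); (-2, -4) → (0, -4)
T2 rotate counter-clockwise with cos θ = 3/5, sin θ = -4/5: (-5/2, -1) → (-23/10, 7/5); (-15/2, 5) → (-1/2, 9); (-1/2, -3) → (-27/10, -7/5); (0, -4) → (-16/5, -12/5)
T3 rotate counter-clockwise with cos θ = -7/25, sin θ = 24/25: (-23/10, 7/5) → (-7/10, -13/5); (-1/2, 9) → (-17/2, -3); (-27/10, -7/5) → (21/10, -11/5); (-16/5, -12/5) → (16/5, -12/5)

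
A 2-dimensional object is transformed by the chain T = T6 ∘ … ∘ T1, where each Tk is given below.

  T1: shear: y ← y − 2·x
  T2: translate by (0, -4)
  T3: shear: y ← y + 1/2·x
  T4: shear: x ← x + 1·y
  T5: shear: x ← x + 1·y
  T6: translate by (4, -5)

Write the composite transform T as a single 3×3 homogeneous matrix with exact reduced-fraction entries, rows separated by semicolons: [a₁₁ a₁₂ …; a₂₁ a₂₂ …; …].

T = [-2 2 -4; -3/2 1 -9; 0 0 1]

T1 = [1 0 0; -2 1 0; 0 0 1]
T2·T1 = [1 0 0; -2 1 -4; 0 0 1]
T3·…·T1 = [1 0 0; -3/2 1 -4; 0 0 1]
T4·…·T1 = [-1/2 1 -4; -3/2 1 -4; 0 0 1]
T5·…·T1 = [-2 2 -8; -3/2 1 -4; 0 0 1]
T6·…·T1 = [-2 2 -4; -3/2 1 -9; 0 0 1]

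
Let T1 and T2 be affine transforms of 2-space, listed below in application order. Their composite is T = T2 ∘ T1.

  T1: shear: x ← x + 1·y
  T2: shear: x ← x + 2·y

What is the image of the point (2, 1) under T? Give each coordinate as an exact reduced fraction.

T1 shear: x ← x + 1·y: (2, 1) → (3, 1)
T2 shear: x ← x + 2·y: (3, 1) → (5, 1)

T(p) = (5, 1)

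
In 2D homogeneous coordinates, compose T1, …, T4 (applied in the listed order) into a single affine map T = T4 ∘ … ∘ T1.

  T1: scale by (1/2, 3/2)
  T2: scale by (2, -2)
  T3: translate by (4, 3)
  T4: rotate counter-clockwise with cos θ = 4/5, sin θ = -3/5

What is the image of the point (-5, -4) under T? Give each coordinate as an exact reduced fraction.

T(p) = (41/5, 63/5)

T1 scale by (1/2, 3/2): (-5, -4) → (-5/2, -6)
T2 scale by (2, -2): (-5/2, -6) → (-5, 12)
T3 translate by (4, 3): (-5, 12) → (-1, 15)
T4 rotate counter-clockwise with cos θ = 4/5, sin θ = -3/5: (-1, 15) → (41/5, 63/5)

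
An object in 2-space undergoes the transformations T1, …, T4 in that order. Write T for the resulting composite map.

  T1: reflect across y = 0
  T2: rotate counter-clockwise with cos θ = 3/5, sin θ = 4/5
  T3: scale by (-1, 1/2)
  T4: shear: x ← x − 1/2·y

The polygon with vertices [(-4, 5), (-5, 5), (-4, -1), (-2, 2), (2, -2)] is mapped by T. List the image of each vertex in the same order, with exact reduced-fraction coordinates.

T1 reflect across y = 0: (-4, 5) → (-4, -5); (-5, 5) → (-5, -5); (-4, -1) → (-4, 1); (-2, 2) → (-2, -2); (2, -2) → (2, 2)
T2 rotate counter-clockwise with cos θ = 3/5, sin θ = 4/5: (-4, -5) → (8/5, -31/5); (-5, -5) → (1, -7); (-4, 1) → (-16/5, -13/5); (-2, -2) → (2/5, -14/5); (2, 2) → (-2/5, 14/5)
T3 scale by (-1, 1/2): (8/5, -31/5) → (-8/5, -31/10); (1, -7) → (-1, -7/2); (-16/5, -13/5) → (16/5, -13/10); (2/5, -14/5) → (-2/5, -7/5); (-2/5, 14/5) → (2/5, 7/5)
T4 shear: x ← x − 1/2·y: (-8/5, -31/10) → (-1/20, -31/10); (-1, -7/2) → (3/4, -7/2); (16/5, -13/10) → (77/20, -13/10); (-2/5, -7/5) → (3/10, -7/5); (2/5, 7/5) → (-3/10, 7/5)

image vertices: (-1/20, -31/10), (3/4, -7/2), (77/20, -13/10), (3/10, -7/5), (-3/10, 7/5)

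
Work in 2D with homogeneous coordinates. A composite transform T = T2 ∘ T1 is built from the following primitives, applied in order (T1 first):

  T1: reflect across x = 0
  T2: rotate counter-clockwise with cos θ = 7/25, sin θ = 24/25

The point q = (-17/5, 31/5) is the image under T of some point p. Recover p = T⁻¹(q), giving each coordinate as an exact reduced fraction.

p = (-5, 5)

T1 = [-1 0 0; 0 1 0; 0 0 1]
T2·T1 = [-7/25 -24/25 0; -24/25 7/25 0; 0 0 1]
det M = -1; M⁻¹ = [-7/25 -24/25 0; -24/25 7/25 0; 0 0 1]
M⁻¹ · (-17/5, 31/5)ᵀ = (-5, 5)ᵀ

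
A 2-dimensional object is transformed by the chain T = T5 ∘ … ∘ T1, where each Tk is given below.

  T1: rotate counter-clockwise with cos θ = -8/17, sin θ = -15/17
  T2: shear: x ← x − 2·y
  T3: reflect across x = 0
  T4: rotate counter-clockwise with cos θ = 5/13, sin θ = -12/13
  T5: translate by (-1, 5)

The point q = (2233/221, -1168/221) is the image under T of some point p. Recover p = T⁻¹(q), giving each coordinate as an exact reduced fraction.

T1 = [-8/17 15/17 0; -15/17 -8/17 0; 0 0 1]
T2·T1 = [22/17 31/17 0; -15/17 -8/17 0; 0 0 1]
T3·…·T1 = [-22/17 -31/17 0; -15/17 -8/17 0; 0 0 1]
T4·…·T1 = [-290/221 -251/221 0; 189/221 332/221 0; 0 0 1]
T5·…·T1 = [-290/221 -251/221 -1; 189/221 332/221 5; 0 0 1]
det M = -1; M⁻¹ = [-332/221 -251/221 71/17; 189/221 290/221 -97/17; 0 0 1]
M⁻¹ · (2233/221, -1168/221)ᵀ = (-5, -4)ᵀ

p = (-5, -4)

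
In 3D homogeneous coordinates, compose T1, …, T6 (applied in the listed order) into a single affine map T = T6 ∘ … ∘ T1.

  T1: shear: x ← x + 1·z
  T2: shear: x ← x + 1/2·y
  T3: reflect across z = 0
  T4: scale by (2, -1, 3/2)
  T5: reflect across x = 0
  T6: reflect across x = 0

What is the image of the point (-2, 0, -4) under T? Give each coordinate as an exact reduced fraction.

T1 shear: x ← x + 1·z: (-2, 0, -4) → (-6, 0, -4)
T2 shear: x ← x + 1/2·y: (-6, 0, -4) → (-6, 0, -4)
T3 reflect across z = 0: (-6, 0, -4) → (-6, 0, 4)
T4 scale by (2, -1, 3/2): (-6, 0, 4) → (-12, 0, 6)
T5 reflect across x = 0: (-12, 0, 6) → (12, 0, 6)
T6 reflect across x = 0: (12, 0, 6) → (-12, 0, 6)

T(p) = (-12, 0, 6)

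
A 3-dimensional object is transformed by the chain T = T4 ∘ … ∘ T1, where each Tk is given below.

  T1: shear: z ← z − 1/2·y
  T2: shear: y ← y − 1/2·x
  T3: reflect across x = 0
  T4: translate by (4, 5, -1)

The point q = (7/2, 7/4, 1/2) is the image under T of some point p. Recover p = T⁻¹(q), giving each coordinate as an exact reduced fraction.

p = (1/2, -3, 0)

T1 = [1 0 0 0; 0 1 0 0; 0 -1/2 1 0; 0 0 0 1]
T2·T1 = [1 0 0 0; -1/2 1 0 0; 0 -1/2 1 0; 0 0 0 1]
T3·…·T1 = [-1 0 0 0; -1/2 1 0 0; 0 -1/2 1 0; 0 0 0 1]
T4·…·T1 = [-1 0 0 4; -1/2 1 0 5; 0 -1/2 1 -1; 0 0 0 1]
det M = -1; M⁻¹ = [-1 0 0 4; -1/2 1 0 -3; -1/4 1/2 1 -1/2; 0 0 0 1]
M⁻¹ · (7/2, 7/4, 1/2)ᵀ = (1/2, -3, 0)ᵀ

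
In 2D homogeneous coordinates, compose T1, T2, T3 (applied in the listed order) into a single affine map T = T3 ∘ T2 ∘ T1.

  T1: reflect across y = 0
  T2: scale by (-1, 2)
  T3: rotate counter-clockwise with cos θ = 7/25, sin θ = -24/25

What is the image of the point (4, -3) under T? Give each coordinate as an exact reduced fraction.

T1 reflect across y = 0: (4, -3) → (4, 3)
T2 scale by (-1, 2): (4, 3) → (-4, 6)
T3 rotate counter-clockwise with cos θ = 7/25, sin θ = -24/25: (-4, 6) → (116/25, 138/25)

T(p) = (116/25, 138/25)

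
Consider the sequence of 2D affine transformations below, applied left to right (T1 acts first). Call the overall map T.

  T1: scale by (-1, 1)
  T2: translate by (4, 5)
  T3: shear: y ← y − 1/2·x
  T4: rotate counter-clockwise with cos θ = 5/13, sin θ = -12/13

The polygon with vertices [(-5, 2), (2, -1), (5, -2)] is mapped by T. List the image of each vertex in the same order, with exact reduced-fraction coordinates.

image vertices: (75/13, -191/26), (46/13, -9/13), (37/13, 59/26)

T1 scale by (-1, 1): (-5, 2) → (5, 2); (2, -1) → (-2, -1); (5, -2) → (-5, -2)
T2 translate by (4, 5): (5, 2) → (9, 7); (-2, -1) → (2, 4); (-5, -2) → (-1, 3)
T3 shear: y ← y − 1/2·x: (9, 7) → (9, 5/2); (2, 4) → (2, 3); (-1, 3) → (-1, 7/2)
T4 rotate counter-clockwise with cos θ = 5/13, sin θ = -12/13: (9, 5/2) → (75/13, -191/26); (2, 3) → (46/13, -9/13); (-1, 7/2) → (37/13, 59/26)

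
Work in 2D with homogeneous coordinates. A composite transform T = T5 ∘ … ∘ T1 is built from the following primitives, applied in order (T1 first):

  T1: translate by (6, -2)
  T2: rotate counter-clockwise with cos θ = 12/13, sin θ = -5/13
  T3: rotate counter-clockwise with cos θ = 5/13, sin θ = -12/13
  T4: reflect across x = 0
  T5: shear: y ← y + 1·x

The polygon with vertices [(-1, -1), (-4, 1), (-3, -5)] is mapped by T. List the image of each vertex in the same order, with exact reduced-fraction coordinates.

T1 translate by (6, -2): (-1, -1) → (5, -3); (-4, 1) → (2, -1); (-3, -5) → (3, -7)
T2 rotate counter-clockwise with cos θ = 12/13, sin θ = -5/13: (5, -3) → (45/13, -61/13); (2, -1) → (19/13, -22/13); (3, -7) → (1/13, -99/13)
T3 rotate counter-clockwise with cos θ = 5/13, sin θ = -12/13: (45/13, -61/13) → (-3, -5); (19/13, -22/13) → (-1, -2); (1/13, -99/13) → (-7, -3)
T4 reflect across x = 0: (-3, -5) → (3, -5); (-1, -2) → (1, -2); (-7, -3) → (7, -3)
T5 shear: y ← y + 1·x: (3, -5) → (3, -2); (1, -2) → (1, -1); (7, -3) → (7, 4)

image vertices: (3, -2), (1, -1), (7, 4)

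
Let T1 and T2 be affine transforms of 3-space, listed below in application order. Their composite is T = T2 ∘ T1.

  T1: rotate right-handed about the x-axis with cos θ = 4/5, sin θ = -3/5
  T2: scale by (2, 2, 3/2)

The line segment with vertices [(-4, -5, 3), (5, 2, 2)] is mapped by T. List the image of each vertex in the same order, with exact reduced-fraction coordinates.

T1 rotate right-handed about the x-axis with cos θ = 4/5, sin θ = -3/5: (-4, -5, 3) → (-4, -11/5, 27/5); (5, 2, 2) → (5, 14/5, 2/5)
T2 scale by (2, 2, 3/2): (-4, -11/5, 27/5) → (-8, -22/5, 81/10); (5, 14/5, 2/5) → (10, 28/5, 3/5)

image vertices: (-8, -22/5, 81/10), (10, 28/5, 3/5)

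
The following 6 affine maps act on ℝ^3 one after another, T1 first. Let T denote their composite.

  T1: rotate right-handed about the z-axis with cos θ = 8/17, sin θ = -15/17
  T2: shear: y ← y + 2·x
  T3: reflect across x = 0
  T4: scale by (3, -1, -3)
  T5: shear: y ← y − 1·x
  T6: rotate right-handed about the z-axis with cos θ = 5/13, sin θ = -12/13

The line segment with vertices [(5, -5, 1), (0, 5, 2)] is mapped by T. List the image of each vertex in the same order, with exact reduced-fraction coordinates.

T1 rotate right-handed about the z-axis with cos θ = 8/17, sin θ = -15/17: (5, -5, 1) → (-35/17, -115/17, 1); (0, 5, 2) → (75/17, 40/17, 2)
T2 shear: y ← y + 2·x: (-35/17, -115/17, 1) → (-35/17, -185/17, 1); (75/17, 40/17, 2) → (75/17, 190/17, 2)
T3 reflect across x = 0: (-35/17, -185/17, 1) → (35/17, -185/17, 1); (75/17, 190/17, 2) → (-75/17, 190/17, 2)
T4 scale by (3, -1, -3): (35/17, -185/17, 1) → (105/17, 185/17, -3); (-75/17, 190/17, 2) → (-225/17, -190/17, -6)
T5 shear: y ← y − 1·x: (105/17, 185/17, -3) → (105/17, 80/17, -3); (-225/17, -190/17, -6) → (-225/17, 35/17, -6)
T6 rotate right-handed about the z-axis with cos θ = 5/13, sin θ = -12/13: (105/17, 80/17, -3) → (1485/221, -860/221, -3); (-225/17, 35/17, -6) → (-705/221, 2875/221, -6)

image vertices: (1485/221, -860/221, -3), (-705/221, 2875/221, -6)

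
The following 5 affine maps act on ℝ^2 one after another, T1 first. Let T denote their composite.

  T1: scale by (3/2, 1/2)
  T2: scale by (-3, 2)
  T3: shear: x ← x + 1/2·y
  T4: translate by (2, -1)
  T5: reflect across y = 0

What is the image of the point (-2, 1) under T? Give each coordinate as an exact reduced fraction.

T(p) = (23/2, 0)

T1 scale by (3/2, 1/2): (-2, 1) → (-3, 1/2)
T2 scale by (-3, 2): (-3, 1/2) → (9, 1)
T3 shear: x ← x + 1/2·y: (9, 1) → (19/2, 1)
T4 translate by (2, -1): (19/2, 1) → (23/2, 0)
T5 reflect across y = 0: (23/2, 0) → (23/2, 0)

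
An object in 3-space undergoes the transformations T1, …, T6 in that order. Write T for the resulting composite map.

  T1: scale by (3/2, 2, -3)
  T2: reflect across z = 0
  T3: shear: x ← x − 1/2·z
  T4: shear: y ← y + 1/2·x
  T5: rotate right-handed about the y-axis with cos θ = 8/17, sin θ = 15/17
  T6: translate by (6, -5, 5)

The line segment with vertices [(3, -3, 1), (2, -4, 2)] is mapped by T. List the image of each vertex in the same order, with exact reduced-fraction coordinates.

image vertices: (171/17, -19/2, 64/17), (192/17, -13, 133/17)

T1 scale by (3/2, 2, -3): (3, -3, 1) → (9/2, -6, -3); (2, -4, 2) → (3, -8, -6)
T2 reflect across z = 0: (9/2, -6, -3) → (9/2, -6, 3); (3, -8, -6) → (3, -8, 6)
T3 shear: x ← x − 1/2·z: (9/2, -6, 3) → (3, -6, 3); (3, -8, 6) → (0, -8, 6)
T4 shear: y ← y + 1/2·x: (3, -6, 3) → (3, -9/2, 3); (0, -8, 6) → (0, -8, 6)
T5 rotate right-handed about the y-axis with cos θ = 8/17, sin θ = 15/17: (3, -9/2, 3) → (69/17, -9/2, -21/17); (0, -8, 6) → (90/17, -8, 48/17)
T6 translate by (6, -5, 5): (69/17, -9/2, -21/17) → (171/17, -19/2, 64/17); (90/17, -8, 48/17) → (192/17, -13, 133/17)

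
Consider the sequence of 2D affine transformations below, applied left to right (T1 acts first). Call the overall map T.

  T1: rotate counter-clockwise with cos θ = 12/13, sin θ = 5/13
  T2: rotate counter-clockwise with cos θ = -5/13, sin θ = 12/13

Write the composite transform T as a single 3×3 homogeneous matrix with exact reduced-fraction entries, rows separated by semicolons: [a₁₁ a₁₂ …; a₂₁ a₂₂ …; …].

T = [-120/169 -119/169 0; 119/169 -120/169 0; 0 0 1]

T1 = [12/13 -5/13 0; 5/13 12/13 0; 0 0 1]
T2·T1 = [-120/169 -119/169 0; 119/169 -120/169 0; 0 0 1]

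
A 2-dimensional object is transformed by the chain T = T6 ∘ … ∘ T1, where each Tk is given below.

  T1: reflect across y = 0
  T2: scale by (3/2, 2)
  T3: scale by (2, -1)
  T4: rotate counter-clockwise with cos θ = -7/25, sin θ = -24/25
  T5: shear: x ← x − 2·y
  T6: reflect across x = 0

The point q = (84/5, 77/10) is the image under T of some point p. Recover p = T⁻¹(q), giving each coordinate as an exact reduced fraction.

p = (-7/3, -7/4)

T1 = [1 0 0; 0 -1 0; 0 0 1]
T2·T1 = [3/2 0 0; 0 -2 0; 0 0 1]
T3·…·T1 = [3 0 0; 0 2 0; 0 0 1]
T4·…·T1 = [-21/25 48/25 0; -72/25 -14/25 0; 0 0 1]
T5·…·T1 = [123/25 76/25 0; -72/25 -14/25 0; 0 0 1]
T6·…·T1 = [-123/25 -76/25 0; -72/25 -14/25 0; 0 0 1]
det M = -6; M⁻¹ = [7/75 -38/75 0; -12/25 41/50 0; 0 0 1]
M⁻¹ · (84/5, 77/10)ᵀ = (-7/3, -7/4)ᵀ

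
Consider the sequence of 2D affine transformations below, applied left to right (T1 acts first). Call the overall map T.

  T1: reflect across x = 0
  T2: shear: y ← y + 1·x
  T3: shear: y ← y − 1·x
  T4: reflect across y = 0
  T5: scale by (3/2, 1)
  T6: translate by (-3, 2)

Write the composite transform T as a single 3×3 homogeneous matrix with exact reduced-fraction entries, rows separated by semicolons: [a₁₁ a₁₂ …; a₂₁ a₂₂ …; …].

T = [-3/2 0 -3; 0 -1 2; 0 0 1]

T1 = [-1 0 0; 0 1 0; 0 0 1]
T2·T1 = [-1 0 0; -1 1 0; 0 0 1]
T3·…·T1 = [-1 0 0; 0 1 0; 0 0 1]
T4·…·T1 = [-1 0 0; 0 -1 0; 0 0 1]
T5·…·T1 = [-3/2 0 0; 0 -1 0; 0 0 1]
T6·…·T1 = [-3/2 0 -3; 0 -1 2; 0 0 1]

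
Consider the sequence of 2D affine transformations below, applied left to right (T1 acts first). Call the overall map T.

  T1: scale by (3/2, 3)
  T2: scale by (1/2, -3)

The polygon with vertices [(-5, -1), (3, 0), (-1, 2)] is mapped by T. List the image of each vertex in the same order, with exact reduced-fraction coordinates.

image vertices: (-15/4, 9), (9/4, 0), (-3/4, -18)

T1 scale by (3/2, 3): (-5, -1) → (-15/2, -3); (3, 0) → (9/2, 0); (-1, 2) → (-3/2, 6)
T2 scale by (1/2, -3): (-15/2, -3) → (-15/4, 9); (9/2, 0) → (9/4, 0); (-3/2, 6) → (-3/4, -18)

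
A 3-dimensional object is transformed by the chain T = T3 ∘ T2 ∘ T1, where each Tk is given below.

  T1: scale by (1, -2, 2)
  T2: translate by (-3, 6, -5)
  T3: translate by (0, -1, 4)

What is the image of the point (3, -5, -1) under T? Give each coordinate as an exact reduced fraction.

T1 scale by (1, -2, 2): (3, -5, -1) → (3, 10, -2)
T2 translate by (-3, 6, -5): (3, 10, -2) → (0, 16, -7)
T3 translate by (0, -1, 4): (0, 16, -7) → (0, 15, -3)

T(p) = (0, 15, -3)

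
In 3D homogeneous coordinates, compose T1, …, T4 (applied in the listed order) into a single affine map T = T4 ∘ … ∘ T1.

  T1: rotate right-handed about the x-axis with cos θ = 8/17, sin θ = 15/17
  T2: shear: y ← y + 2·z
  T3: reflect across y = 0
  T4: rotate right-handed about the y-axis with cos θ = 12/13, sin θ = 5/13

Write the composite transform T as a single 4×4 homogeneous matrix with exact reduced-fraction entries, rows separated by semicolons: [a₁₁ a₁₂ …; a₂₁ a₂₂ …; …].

T = [12/13 75/221 40/221 0; 0 -38/17 -1/17 0; -5/13 180/221 96/221 0; 0 0 0 1]

T1 = [1 0 0 0; 0 8/17 -15/17 0; 0 15/17 8/17 0; 0 0 0 1]
T2·T1 = [1 0 0 0; 0 38/17 1/17 0; 0 15/17 8/17 0; 0 0 0 1]
T3·…·T1 = [1 0 0 0; 0 -38/17 -1/17 0; 0 15/17 8/17 0; 0 0 0 1]
T4·…·T1 = [12/13 75/221 40/221 0; 0 -38/17 -1/17 0; -5/13 180/221 96/221 0; 0 0 0 1]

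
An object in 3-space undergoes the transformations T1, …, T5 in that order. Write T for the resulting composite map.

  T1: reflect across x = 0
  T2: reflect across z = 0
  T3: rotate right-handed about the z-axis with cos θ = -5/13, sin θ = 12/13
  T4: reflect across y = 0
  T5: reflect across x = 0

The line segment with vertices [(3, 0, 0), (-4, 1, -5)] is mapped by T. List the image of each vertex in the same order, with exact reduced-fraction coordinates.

T1 reflect across x = 0: (3, 0, 0) → (-3, 0, 0); (-4, 1, -5) → (4, 1, -5)
T2 reflect across z = 0: (-3, 0, 0) → (-3, 0, 0); (4, 1, -5) → (4, 1, 5)
T3 rotate right-handed about the z-axis with cos θ = -5/13, sin θ = 12/13: (-3, 0, 0) → (15/13, -36/13, 0); (4, 1, 5) → (-32/13, 43/13, 5)
T4 reflect across y = 0: (15/13, -36/13, 0) → (15/13, 36/13, 0); (-32/13, 43/13, 5) → (-32/13, -43/13, 5)
T5 reflect across x = 0: (15/13, 36/13, 0) → (-15/13, 36/13, 0); (-32/13, -43/13, 5) → (32/13, -43/13, 5)

image vertices: (-15/13, 36/13, 0), (32/13, -43/13, 5)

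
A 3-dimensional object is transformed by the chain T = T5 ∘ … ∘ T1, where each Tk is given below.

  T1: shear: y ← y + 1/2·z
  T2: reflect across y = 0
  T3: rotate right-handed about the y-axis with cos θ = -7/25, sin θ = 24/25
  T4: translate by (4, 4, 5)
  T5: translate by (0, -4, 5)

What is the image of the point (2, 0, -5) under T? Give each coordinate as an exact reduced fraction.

T(p) = (-34/25, 5/2, 237/25)

T1 shear: y ← y + 1/2·z: (2, 0, -5) → (2, -5/2, -5)
T2 reflect across y = 0: (2, -5/2, -5) → (2, 5/2, -5)
T3 rotate right-handed about the y-axis with cos θ = -7/25, sin θ = 24/25: (2, 5/2, -5) → (-134/25, 5/2, -13/25)
T4 translate by (4, 4, 5): (-134/25, 5/2, -13/25) → (-34/25, 13/2, 112/25)
T5 translate by (0, -4, 5): (-34/25, 13/2, 112/25) → (-34/25, 5/2, 237/25)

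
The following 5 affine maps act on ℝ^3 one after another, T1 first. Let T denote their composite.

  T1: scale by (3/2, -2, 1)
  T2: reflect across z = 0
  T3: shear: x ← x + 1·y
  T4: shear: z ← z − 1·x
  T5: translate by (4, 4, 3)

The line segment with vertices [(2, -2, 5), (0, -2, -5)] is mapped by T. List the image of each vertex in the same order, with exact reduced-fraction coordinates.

image vertices: (11, 8, -9), (8, 8, 4)

T1 scale by (3/2, -2, 1): (2, -2, 5) → (3, 4, 5); (0, -2, -5) → (0, 4, -5)
T2 reflect across z = 0: (3, 4, 5) → (3, 4, -5); (0, 4, -5) → (0, 4, 5)
T3 shear: x ← x + 1·y: (3, 4, -5) → (7, 4, -5); (0, 4, 5) → (4, 4, 5)
T4 shear: z ← z − 1·x: (7, 4, -5) → (7, 4, -12); (4, 4, 5) → (4, 4, 1)
T5 translate by (4, 4, 3): (7, 4, -12) → (11, 8, -9); (4, 4, 1) → (8, 8, 4)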